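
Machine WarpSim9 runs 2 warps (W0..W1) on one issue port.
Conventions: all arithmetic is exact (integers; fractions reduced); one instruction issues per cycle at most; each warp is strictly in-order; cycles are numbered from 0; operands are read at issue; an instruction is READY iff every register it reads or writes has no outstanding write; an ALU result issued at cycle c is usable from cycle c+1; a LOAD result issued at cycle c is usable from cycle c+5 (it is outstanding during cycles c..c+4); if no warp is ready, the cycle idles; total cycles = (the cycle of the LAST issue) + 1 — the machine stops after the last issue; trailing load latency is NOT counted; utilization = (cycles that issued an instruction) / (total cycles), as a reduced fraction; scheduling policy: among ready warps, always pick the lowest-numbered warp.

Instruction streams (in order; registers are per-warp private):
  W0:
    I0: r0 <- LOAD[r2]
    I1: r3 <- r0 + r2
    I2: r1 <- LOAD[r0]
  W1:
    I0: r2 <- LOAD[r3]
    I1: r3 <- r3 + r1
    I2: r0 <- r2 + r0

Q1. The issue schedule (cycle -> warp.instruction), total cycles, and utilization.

cycle 0: W0.I0
cycle 1: W1.I0
cycle 2: W1.I1
cycle 3: idle
cycle 4: idle
cycle 5: W0.I1
cycle 6: W0.I2
cycle 7: W1.I2

Answer: 8 cycles, utilization 3/4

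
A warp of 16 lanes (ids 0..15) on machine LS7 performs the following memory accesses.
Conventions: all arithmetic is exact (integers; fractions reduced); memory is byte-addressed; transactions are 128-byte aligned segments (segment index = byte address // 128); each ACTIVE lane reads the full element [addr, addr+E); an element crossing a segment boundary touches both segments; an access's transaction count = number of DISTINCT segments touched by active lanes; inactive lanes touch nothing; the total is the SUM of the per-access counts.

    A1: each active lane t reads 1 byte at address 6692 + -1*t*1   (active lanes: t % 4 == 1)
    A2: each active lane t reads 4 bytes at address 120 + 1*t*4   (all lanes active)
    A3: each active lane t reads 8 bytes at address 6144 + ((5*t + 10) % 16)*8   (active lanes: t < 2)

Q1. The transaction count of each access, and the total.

A1: 1 transaction
A2: 2 transactions
A3: 1 transaction

Answer: 1,2,1; total 4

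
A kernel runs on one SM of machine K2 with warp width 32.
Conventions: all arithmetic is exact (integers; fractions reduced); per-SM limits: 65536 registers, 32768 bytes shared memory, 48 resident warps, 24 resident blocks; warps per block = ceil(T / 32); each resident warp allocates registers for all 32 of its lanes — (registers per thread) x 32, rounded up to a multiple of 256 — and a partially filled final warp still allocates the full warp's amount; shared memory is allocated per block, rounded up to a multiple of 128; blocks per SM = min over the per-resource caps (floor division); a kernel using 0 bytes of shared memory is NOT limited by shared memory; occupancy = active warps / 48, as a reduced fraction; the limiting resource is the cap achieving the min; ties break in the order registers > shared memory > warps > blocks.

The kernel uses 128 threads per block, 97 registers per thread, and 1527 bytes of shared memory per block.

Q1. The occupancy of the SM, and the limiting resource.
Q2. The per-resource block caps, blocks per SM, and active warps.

Answer: occupancy 1/3, limited by registers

registers: 4 blocks
shared memory: 21 blocks
warps: 12 blocks
blocks: 24 blocks

Answer: 4 blocks, 16 active warps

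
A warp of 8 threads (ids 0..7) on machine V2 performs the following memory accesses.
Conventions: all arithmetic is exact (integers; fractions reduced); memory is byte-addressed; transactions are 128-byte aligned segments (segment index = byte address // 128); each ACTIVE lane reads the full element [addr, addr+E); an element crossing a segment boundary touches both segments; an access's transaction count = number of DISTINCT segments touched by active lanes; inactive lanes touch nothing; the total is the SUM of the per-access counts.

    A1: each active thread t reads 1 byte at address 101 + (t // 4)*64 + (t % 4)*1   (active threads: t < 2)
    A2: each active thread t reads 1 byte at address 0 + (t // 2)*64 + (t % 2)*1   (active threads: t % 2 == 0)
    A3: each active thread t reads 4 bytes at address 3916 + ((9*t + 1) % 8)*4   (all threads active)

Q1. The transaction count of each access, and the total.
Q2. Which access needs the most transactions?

A1: 1 transaction
A2: 2 transactions
A3: 1 transaction

Answer: 1,2,1; total 4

Answer: A2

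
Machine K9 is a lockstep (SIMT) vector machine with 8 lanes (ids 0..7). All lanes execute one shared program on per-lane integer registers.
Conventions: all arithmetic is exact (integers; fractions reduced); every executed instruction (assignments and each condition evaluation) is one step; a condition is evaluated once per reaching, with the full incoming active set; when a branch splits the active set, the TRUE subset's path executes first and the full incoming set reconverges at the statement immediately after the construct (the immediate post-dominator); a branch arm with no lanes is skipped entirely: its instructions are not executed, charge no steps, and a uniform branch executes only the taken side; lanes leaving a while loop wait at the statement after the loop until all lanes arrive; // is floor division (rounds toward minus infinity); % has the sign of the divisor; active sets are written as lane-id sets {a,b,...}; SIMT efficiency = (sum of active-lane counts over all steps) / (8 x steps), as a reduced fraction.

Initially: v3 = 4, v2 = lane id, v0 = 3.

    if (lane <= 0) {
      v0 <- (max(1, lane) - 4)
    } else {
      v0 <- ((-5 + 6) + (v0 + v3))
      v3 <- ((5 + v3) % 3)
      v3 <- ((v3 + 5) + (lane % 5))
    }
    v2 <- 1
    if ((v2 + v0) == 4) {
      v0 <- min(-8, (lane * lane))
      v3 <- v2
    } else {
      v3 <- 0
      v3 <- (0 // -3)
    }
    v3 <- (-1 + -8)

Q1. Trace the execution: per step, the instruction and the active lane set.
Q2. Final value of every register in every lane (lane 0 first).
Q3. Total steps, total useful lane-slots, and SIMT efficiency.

step 0: eval (lane <= 0)             {0,1,2,3,4,5,6,7}
step 1: v0 <- (max(1, lane) - 4)     {0}
step 2: v0 <- ((-5 + 6) + (v0 + v3)) {1,2,3,4,5,6,7}
step 3: v3 <- ((5 + v3) % 3)         {1,2,3,4,5,6,7}
step 4: v3 <- ((v3 + 5) + (lane % 5)) {1,2,3,4,5,6,7}
step 5: v2 <- 1                      {0,1,2,3,4,5,6,7}
step 6: eval ((v2 + v0) == 4)        {0,1,2,3,4,5,6,7}
step 7: v3 <- 0                      {0,1,2,3,4,5,6,7}
step 8: v3 <- (0 // -3)              {0,1,2,3,4,5,6,7}
step 9: v3 <- (-1 + -8)              {0,1,2,3,4,5,6,7}

Answer: 10 steps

v3: -9,-9,-9,-9,-9,-9,-9,-9
v2: 1,1,1,1,1,1,1,1
v0: -3,8,8,8,8,8,8,8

steps = 10; useful = 70; efficiency = 70/80 = 7/8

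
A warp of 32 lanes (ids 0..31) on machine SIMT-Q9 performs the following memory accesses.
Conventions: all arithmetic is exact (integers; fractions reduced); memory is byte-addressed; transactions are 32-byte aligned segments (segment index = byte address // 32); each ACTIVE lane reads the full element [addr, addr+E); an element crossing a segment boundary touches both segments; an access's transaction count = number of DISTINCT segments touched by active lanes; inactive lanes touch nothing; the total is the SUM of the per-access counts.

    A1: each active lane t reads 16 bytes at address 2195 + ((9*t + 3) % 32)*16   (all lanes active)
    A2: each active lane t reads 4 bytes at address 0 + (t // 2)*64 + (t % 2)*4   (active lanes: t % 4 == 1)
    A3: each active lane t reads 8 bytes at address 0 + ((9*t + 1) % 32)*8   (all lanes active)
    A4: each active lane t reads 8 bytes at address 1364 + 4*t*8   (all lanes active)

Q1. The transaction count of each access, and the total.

A1: 17 transactions
A2: 8 transactions
A3: 8 transactions
A4: 32 transactions

Answer: 17,8,8,32; total 65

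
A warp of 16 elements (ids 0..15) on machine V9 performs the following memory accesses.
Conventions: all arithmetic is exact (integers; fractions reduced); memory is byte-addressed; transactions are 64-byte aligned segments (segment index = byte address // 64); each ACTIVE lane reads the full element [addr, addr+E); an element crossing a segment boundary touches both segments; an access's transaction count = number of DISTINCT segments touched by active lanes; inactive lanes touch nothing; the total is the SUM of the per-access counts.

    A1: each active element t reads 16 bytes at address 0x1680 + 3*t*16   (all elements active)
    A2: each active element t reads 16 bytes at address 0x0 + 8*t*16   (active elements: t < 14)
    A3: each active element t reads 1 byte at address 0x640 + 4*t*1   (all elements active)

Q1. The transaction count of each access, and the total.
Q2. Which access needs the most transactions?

A1: 12 transactions
A2: 14 transactions
A3: 1 transaction

Answer: 12,14,1; total 27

Answer: A2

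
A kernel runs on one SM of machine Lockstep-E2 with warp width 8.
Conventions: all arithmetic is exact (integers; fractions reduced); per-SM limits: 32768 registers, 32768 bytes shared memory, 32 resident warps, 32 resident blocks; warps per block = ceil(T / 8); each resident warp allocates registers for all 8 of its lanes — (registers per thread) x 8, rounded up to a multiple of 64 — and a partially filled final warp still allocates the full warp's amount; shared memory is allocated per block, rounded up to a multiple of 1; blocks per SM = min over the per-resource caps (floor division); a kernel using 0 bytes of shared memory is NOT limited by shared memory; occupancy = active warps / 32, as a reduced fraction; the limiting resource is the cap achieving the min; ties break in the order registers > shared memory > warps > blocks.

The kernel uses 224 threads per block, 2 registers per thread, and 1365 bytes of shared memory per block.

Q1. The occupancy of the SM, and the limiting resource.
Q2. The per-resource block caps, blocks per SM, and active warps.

Answer: occupancy 7/8, limited by warps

registers: 18 blocks
shared memory: 24 blocks
warps: 1 block
blocks: 32 blocks

Answer: 1 block, 28 active warps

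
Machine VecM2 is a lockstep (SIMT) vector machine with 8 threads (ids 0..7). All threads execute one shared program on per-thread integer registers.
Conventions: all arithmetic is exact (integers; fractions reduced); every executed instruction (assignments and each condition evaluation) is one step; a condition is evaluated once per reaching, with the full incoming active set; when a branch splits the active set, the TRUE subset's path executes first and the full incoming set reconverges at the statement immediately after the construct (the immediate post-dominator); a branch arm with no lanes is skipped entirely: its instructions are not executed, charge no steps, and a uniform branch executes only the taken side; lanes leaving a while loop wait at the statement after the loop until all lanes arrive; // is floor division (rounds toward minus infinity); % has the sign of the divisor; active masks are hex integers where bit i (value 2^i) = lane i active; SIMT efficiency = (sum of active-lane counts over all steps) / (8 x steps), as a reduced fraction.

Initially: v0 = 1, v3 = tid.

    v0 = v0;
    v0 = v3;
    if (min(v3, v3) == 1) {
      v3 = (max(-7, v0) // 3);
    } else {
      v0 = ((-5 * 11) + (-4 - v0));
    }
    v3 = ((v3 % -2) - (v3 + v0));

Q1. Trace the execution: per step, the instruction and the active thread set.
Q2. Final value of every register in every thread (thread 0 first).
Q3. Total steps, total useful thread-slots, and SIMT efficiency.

step 0: v0 <- v0                     0xff
step 1: v0 <- v3                     0xff
step 2: eval (min(v3, v3) == 1)      0xff
step 3: v3 <- (max(-7, v0) // 3)     0x02
step 4: v0 <- ((-5 * 11) + (-4 - v0)) 0xfd
step 5: v3 <- ((v3 % -2) - (v3 + v0)) 0xff

Answer: 6 steps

v0: -59,1,-61,-62,-63,-64,-65,-66
v3: 59,-1,59,58,59,58,59,58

steps = 6; useful = 40; efficiency = 40/48 = 5/6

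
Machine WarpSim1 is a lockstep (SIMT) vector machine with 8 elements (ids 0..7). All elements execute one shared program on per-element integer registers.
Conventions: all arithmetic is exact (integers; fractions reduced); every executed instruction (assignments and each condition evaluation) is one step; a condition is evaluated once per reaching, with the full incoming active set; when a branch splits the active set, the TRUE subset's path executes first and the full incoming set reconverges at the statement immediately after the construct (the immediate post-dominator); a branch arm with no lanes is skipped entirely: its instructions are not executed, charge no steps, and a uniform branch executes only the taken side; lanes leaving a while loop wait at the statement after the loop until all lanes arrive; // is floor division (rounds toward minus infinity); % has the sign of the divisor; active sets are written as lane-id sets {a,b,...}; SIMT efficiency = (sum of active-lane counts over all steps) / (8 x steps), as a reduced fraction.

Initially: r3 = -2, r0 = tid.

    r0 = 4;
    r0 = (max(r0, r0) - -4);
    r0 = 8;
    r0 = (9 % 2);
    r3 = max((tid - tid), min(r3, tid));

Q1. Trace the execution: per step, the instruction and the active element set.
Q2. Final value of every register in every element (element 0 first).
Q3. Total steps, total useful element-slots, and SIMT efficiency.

step 0: r0 <- 4                      {0,1,2,3,4,5,6,7}
step 1: r0 <- (max(r0, r0) - -4)     {0,1,2,3,4,5,6,7}
step 2: r0 <- 8                      {0,1,2,3,4,5,6,7}
step 3: r0 <- (9 % 2)                {0,1,2,3,4,5,6,7}
step 4: r3 <- max((tid - tid), min(r3, tid)) {0,1,2,3,4,5,6,7}

Answer: 5 steps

r3: 0,0,0,0,0,0,0,0
r0: 1,1,1,1,1,1,1,1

steps = 5; useful = 40; efficiency = 40/40 = 1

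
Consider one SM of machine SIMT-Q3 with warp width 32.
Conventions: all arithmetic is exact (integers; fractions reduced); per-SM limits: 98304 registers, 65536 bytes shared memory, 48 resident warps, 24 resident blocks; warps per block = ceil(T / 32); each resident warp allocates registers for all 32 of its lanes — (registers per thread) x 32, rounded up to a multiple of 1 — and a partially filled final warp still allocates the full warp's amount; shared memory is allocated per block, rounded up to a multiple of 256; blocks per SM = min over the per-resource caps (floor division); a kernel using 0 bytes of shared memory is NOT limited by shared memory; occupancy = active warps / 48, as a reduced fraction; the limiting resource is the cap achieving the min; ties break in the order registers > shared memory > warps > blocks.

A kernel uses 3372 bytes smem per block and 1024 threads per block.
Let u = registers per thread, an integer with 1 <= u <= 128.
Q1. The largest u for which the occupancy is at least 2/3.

Answer: u = 96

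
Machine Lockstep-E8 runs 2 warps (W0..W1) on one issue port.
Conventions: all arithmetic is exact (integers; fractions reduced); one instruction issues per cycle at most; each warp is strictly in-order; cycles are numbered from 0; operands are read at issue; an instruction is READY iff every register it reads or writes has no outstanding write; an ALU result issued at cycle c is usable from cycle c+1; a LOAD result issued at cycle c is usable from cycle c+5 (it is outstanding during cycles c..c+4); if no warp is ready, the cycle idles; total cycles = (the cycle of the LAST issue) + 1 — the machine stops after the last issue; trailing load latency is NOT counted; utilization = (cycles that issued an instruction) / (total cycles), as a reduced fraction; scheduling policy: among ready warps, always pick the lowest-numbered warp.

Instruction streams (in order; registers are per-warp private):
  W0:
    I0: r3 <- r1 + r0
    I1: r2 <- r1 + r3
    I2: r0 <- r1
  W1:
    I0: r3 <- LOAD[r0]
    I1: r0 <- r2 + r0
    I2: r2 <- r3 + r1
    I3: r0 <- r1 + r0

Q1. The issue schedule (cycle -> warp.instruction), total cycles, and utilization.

cycle 0: W0.I0
cycle 1: W0.I1
cycle 2: W0.I2
cycle 3: W1.I0
cycle 4: W1.I1
cycle 5: idle
cycle 6: idle
cycle 7: idle
cycle 8: W1.I2
cycle 9: W1.I3

Answer: 10 cycles, utilization 7/10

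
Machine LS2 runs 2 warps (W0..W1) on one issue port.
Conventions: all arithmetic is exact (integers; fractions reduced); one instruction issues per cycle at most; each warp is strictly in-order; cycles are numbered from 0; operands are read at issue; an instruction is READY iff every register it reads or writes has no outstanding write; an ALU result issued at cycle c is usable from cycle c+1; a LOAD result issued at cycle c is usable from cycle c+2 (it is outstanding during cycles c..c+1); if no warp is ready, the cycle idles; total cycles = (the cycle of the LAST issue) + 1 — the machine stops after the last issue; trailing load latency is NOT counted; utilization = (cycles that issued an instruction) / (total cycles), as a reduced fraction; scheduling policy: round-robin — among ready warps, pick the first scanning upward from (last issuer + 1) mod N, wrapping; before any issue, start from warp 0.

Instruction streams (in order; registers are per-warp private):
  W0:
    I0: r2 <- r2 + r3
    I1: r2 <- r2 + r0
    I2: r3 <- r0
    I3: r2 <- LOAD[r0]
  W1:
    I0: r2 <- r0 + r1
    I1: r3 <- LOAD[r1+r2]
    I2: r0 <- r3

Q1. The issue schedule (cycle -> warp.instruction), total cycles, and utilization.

cycle 0: W0.I0
cycle 1: W1.I0
cycle 2: W0.I1
cycle 3: W1.I1
cycle 4: W0.I2
cycle 5: W1.I2
cycle 6: W0.I3

Answer: 7 cycles, utilization 1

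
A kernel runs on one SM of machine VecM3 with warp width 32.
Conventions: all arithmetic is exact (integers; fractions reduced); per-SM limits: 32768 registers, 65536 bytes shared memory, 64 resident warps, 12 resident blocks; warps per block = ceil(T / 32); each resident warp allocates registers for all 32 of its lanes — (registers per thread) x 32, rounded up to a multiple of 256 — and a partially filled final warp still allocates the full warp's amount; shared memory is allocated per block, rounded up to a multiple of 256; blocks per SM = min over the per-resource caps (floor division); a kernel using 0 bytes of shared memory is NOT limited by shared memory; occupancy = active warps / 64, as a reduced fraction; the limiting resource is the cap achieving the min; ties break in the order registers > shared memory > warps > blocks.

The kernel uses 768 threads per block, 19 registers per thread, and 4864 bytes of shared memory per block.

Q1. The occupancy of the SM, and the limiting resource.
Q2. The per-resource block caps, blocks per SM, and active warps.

Answer: occupancy 3/8, limited by registers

registers: 1 block
shared memory: 13 blocks
warps: 2 blocks
blocks: 12 blocks

Answer: 1 block, 24 active warps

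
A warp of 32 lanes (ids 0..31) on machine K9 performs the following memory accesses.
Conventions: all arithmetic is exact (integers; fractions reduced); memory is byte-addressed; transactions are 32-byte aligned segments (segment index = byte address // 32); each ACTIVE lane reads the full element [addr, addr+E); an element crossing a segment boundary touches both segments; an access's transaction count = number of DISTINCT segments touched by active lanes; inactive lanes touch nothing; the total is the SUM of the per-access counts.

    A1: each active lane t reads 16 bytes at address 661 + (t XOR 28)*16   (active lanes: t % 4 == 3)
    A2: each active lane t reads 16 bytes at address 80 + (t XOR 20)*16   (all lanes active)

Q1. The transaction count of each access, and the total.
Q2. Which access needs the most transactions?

A1: 8 transactions
A2: 17 transactions

Answer: 8,17; total 25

Answer: A2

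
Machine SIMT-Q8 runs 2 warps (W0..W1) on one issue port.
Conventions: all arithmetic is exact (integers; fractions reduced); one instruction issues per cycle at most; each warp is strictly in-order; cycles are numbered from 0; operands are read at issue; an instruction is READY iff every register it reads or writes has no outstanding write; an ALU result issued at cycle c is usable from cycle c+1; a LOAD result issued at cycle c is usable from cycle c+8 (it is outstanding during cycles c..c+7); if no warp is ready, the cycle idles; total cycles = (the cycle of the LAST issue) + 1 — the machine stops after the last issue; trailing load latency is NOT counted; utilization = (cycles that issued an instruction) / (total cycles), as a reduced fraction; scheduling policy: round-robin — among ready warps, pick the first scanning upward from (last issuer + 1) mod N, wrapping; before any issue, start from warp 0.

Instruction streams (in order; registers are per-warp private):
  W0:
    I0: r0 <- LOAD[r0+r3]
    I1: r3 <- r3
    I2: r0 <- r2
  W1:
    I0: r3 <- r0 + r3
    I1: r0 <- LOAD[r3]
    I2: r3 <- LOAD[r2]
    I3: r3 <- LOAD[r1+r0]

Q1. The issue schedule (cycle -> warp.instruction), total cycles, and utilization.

cycle 0: W0.I0
cycle 1: W1.I0
cycle 2: W0.I1
cycle 3: W1.I1
cycle 4: W1.I2
cycle 5: idle
cycle 6: idle
cycle 7: idle
cycle 8: W0.I2
cycle 9: idle
cycle 10: idle
cycle 11: idle
cycle 12: W1.I3

Answer: 13 cycles, utilization 7/13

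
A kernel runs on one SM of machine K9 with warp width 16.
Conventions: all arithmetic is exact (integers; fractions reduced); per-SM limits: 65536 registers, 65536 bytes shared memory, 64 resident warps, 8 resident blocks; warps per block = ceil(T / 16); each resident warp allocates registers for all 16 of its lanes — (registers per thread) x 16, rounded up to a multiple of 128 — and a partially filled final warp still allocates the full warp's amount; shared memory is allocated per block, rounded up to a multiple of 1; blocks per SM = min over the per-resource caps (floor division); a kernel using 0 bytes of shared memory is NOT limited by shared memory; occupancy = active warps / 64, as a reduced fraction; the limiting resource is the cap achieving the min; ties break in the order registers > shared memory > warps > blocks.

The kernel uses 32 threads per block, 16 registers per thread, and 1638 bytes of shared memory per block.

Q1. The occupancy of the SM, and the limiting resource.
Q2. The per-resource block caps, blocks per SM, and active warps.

Answer: occupancy 1/4, limited by blocks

registers: 128 blocks
shared memory: 40 blocks
warps: 32 blocks
blocks: 8 blocks

Answer: 8 blocks, 16 active warps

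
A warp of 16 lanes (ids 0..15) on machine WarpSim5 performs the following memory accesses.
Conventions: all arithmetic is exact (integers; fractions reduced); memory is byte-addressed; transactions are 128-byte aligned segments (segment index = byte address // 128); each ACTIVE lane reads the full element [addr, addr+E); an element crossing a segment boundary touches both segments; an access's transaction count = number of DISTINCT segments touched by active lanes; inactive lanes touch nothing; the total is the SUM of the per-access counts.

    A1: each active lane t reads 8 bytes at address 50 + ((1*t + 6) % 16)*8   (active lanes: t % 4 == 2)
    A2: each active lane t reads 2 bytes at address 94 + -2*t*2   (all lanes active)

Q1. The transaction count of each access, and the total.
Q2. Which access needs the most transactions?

A1: 2 transactions
A2: 1 transaction

Answer: 2,1; total 3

Answer: A1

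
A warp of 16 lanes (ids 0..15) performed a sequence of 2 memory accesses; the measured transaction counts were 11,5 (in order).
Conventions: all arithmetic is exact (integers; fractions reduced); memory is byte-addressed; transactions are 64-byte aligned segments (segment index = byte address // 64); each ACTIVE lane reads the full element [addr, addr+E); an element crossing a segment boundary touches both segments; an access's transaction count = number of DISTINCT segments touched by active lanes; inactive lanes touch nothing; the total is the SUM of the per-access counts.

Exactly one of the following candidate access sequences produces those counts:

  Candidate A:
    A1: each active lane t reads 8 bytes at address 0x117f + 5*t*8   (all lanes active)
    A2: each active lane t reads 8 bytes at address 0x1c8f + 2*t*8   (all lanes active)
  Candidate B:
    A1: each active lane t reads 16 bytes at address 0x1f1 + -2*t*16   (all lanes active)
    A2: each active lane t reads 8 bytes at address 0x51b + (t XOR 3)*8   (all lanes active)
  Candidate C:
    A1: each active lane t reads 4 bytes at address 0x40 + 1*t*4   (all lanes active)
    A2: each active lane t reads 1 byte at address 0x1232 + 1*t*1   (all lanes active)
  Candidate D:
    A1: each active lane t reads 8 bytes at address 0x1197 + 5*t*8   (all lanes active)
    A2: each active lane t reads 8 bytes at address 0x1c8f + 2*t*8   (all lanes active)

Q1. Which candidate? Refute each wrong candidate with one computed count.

B: A1 gives 9 transactions, not 11
C: A1 gives 1 transaction, not 11
D: A1 gives 10 transactions, not 11
A: all counts match (11,5)

Answer: A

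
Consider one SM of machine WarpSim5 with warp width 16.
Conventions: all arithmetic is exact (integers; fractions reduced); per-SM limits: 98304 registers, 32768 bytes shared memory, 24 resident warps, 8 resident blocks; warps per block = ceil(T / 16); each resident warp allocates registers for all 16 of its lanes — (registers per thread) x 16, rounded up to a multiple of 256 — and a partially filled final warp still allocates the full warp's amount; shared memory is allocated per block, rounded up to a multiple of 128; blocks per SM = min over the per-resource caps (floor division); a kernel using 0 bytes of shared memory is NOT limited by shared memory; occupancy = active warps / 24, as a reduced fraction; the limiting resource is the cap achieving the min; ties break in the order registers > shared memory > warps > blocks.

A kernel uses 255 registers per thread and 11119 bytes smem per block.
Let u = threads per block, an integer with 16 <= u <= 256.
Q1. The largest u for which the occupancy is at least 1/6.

Answer: u = 256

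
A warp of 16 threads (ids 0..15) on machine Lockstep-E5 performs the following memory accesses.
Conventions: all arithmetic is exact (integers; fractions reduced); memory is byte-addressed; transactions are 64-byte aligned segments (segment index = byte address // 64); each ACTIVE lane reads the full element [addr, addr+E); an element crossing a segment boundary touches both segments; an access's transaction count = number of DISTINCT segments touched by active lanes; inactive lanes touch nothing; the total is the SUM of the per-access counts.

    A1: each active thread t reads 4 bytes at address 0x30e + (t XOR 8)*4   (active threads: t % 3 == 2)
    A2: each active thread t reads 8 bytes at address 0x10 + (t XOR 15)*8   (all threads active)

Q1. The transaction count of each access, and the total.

A1: 2 transactions
A2: 3 transactions

Answer: 2,3; total 5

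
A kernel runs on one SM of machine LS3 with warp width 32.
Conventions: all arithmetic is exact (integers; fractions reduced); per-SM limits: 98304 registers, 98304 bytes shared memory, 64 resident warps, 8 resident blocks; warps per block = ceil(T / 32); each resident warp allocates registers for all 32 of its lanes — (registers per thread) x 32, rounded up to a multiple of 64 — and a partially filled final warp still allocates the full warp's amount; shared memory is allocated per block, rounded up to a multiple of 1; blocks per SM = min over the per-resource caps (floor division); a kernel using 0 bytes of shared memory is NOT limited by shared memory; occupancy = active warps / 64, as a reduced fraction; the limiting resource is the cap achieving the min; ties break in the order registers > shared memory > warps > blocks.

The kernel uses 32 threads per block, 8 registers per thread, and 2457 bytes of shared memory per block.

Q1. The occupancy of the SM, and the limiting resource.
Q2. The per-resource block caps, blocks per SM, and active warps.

Answer: occupancy 1/8, limited by blocks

registers: 384 blocks
shared memory: 40 blocks
warps: 64 blocks
blocks: 8 blocks

Answer: 8 blocks, 8 active warps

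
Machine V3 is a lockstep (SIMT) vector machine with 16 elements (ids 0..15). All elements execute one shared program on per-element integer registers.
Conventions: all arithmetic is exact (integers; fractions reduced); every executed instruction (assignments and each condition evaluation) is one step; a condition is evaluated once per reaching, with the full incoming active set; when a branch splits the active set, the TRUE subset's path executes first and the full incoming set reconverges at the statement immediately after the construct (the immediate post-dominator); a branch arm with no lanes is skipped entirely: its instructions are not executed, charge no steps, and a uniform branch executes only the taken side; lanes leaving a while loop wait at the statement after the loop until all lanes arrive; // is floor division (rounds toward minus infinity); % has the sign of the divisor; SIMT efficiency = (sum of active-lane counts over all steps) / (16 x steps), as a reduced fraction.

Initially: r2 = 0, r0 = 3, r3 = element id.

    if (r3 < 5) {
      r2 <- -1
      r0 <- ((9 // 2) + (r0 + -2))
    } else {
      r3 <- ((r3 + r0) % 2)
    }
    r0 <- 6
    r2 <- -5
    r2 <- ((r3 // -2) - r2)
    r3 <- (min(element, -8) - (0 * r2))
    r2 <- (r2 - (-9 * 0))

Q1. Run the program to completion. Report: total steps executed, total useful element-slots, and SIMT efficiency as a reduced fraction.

Answer: 9 steps, 117 useful, 13/16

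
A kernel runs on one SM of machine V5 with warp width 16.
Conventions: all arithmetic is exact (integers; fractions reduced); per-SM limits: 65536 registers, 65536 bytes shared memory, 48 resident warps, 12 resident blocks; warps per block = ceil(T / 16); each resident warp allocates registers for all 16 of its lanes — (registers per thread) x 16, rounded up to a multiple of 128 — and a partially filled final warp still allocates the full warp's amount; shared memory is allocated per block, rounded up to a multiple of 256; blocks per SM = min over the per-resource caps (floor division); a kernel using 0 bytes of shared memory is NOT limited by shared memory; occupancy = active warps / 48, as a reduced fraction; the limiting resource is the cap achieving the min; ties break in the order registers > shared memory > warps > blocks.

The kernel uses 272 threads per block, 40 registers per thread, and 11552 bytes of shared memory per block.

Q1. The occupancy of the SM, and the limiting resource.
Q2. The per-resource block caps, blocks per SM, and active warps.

Answer: occupancy 17/24, limited by warps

registers: 6 blocks
shared memory: 5 blocks
warps: 2 blocks
blocks: 12 blocks

Answer: 2 blocks, 34 active warps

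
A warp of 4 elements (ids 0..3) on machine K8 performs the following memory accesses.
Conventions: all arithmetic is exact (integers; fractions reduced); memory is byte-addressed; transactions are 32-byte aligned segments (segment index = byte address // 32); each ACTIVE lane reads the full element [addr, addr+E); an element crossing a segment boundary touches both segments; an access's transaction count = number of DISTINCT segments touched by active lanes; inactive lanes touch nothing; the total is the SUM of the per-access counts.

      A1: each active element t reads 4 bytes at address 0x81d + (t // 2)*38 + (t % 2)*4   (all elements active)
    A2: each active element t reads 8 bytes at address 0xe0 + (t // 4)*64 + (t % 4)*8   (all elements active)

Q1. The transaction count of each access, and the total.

A1: 3 transactions
A2: 1 transaction

Answer: 3,1; total 4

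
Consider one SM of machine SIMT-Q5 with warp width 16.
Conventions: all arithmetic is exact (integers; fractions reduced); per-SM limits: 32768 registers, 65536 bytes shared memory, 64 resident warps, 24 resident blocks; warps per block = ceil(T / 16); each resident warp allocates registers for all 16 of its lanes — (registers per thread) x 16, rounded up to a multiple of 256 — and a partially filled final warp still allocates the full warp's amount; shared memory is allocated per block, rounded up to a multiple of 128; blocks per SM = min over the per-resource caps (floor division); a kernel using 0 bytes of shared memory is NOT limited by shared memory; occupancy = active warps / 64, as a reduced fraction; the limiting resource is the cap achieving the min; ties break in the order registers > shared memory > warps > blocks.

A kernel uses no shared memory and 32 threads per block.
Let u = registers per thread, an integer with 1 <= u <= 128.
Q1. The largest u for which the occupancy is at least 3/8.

Answer: u = 80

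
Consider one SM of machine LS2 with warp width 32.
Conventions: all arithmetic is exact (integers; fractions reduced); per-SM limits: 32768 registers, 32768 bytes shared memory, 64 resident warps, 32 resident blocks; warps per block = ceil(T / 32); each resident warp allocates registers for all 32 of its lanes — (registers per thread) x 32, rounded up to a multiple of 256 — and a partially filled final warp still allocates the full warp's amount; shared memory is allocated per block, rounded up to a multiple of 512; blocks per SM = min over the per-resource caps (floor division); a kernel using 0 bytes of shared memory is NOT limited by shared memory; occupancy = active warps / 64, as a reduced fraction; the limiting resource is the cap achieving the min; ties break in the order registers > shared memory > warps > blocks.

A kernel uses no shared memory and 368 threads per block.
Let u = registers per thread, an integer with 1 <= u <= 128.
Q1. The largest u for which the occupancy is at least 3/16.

Answer: u = 80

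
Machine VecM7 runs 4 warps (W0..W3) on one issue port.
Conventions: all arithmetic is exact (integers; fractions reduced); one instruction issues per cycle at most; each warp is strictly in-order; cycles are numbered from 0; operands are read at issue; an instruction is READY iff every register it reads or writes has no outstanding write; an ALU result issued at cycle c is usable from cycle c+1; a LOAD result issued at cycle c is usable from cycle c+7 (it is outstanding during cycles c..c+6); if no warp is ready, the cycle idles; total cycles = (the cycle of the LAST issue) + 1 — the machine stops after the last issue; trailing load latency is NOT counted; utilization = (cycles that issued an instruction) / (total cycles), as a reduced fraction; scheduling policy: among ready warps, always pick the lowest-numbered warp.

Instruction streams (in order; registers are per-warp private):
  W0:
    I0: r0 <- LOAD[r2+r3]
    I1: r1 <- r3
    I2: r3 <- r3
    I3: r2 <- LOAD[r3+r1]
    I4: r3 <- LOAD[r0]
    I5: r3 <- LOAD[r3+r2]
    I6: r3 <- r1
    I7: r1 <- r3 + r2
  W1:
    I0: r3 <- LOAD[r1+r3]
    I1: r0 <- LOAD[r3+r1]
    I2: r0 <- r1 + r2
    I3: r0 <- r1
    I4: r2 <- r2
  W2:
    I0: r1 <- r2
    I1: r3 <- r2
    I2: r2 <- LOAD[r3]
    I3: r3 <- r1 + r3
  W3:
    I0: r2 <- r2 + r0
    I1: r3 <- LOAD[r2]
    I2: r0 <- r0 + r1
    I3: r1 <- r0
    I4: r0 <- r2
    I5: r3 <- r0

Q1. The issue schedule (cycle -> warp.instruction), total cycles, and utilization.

cycle 0: W0.I0
cycle 1: W0.I1
cycle 2: W0.I2
cycle 3: W0.I3
cycle 4: W1.I0
cycle 5: W2.I0
cycle 6: W2.I1
cycle 7: W0.I4
cycle 8: W2.I2
cycle 9: W2.I3
cycle 10: W3.I0
cycle 11: W1.I1
cycle 12: W3.I1
cycle 13: W3.I2
cycle 14: W0.I5
cycle 15: W3.I3
cycle 16: W3.I4
cycle 17: idle
cycle 18: W1.I2
cycle 19: W1.I3
cycle 20: W1.I4
cycle 21: W0.I6
cycle 22: W0.I7
cycle 23: W3.I5

Answer: 24 cycles, utilization 23/24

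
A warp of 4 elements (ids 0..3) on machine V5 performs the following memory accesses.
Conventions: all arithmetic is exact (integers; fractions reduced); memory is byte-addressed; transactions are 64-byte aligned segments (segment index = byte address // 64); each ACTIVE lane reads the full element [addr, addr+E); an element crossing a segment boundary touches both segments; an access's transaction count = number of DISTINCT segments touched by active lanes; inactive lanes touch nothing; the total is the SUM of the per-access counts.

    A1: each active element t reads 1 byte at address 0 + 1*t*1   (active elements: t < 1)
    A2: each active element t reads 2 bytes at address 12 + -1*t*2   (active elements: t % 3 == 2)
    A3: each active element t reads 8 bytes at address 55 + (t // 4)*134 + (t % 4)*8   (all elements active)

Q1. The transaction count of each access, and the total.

A1: 1 transaction
A2: 1 transaction
A3: 2 transactions

Answer: 1,1,2; total 4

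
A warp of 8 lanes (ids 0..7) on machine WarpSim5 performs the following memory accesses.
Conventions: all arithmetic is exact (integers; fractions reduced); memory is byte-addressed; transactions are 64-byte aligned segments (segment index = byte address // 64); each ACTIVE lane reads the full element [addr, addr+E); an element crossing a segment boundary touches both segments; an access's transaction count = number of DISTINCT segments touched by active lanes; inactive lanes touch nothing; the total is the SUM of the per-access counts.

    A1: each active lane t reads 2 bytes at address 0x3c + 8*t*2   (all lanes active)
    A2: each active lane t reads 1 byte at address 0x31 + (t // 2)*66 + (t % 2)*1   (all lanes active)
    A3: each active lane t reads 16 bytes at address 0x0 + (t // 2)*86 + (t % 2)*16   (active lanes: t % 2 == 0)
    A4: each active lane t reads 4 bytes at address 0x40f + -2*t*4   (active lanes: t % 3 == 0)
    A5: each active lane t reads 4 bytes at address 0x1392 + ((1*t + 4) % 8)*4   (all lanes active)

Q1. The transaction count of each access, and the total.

A1: 3 transactions
A2: 4 transactions
A3: 4 transactions
A4: 2 transactions
A5: 1 transaction

Answer: 3,4,4,2,1; total 14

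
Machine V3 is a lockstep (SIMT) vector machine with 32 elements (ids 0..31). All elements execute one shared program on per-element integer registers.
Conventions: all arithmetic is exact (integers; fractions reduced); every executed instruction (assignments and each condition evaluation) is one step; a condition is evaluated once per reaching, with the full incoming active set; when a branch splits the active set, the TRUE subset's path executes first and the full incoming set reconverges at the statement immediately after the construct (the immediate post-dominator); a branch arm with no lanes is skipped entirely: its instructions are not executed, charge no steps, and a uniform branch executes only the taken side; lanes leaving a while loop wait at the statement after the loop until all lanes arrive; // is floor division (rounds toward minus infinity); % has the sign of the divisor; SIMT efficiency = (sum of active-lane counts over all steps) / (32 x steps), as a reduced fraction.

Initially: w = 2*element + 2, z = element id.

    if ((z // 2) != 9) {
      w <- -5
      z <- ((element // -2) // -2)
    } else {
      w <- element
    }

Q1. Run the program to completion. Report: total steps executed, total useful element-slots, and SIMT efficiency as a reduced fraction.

Answer: 4 steps, 94 useful, 47/64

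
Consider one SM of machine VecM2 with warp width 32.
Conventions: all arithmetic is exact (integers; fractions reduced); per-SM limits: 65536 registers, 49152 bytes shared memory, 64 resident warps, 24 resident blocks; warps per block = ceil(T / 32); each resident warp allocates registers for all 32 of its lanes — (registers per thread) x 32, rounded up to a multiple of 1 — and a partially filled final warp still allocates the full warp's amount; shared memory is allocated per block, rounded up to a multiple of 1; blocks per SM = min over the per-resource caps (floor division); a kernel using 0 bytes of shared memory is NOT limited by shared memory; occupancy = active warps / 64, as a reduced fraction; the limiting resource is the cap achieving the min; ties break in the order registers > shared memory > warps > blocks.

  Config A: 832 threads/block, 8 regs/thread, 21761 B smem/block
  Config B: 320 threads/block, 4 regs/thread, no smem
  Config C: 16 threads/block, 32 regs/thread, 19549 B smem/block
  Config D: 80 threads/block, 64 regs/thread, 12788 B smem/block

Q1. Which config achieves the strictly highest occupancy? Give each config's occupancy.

occupancies: A 13/16, B 15/16, C 1/32, D 9/64

Answer: B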